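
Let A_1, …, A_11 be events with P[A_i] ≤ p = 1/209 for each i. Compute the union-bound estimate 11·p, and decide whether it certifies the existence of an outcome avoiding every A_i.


Union bound: P[∪_{i=1}^{11} A_i] ≤ Σ_i P[A_i] ≤ 11·p = 11·(1/209) = 1/19.
Numerically: 1/19 ≈ 0.053.
Is 1/19 < 1? YES.
Since P[∪ A_i] ≤ 1/19 < 1, the complement has P[∩ A_i^c] ≥ 1 − 1/19 = 18/19 > 0, so some outcome avoids every A_i.

11·p = 1/19 ≈ 0.053; existence CERTIFIED by the union bound.


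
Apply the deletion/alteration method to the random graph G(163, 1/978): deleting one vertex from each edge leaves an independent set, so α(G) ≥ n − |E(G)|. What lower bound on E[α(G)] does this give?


E[|E(G)|] = C(163, 2)·p = 13203 · (1/978) = 27/2.
E[α(G)] ≥ n − E[|E(G)|] = 163 − 27/2 = 299/2.
Numerically: ≈ 149.50000.
(This is only a lower bound; the true E[α(G)] may be larger.)

E[α(G)] ≥ 299/2 ≈ 149.50000.


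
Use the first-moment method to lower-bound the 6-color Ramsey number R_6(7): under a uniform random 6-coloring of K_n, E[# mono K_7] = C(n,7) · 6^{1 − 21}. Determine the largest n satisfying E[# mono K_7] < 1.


We need C(n, 7) · 6^{1 − 21} < 1, i.e. C(n, 7) < 6^{21 − 1} = 3656158440062976.
Check values of n near the boundary:
  n = 565: C(565, 7) = 3513212521235560; 3513212521235560 < 3656158440062976? YES
  n = 566: C(566, 7) = 3557206237959440; 3557206237959440 < 3656158440062976? YES
  n = 567: C(567, 7) = 3601671315933933; 3601671315933933 < 3656158440062976? YES
  n = 568: C(568, 7) = 3646611956239704; 3646611956239704 < 3656158440062976? YES
  n = 569: C(569, 7) = 3692032389858348; 3692032389858348 < 3656158440062976? NO
  n = 570: C(570, 7) = 3737936877831720; 3737936877831720 < 3656158440062976? NO
The largest n with C(n, 7) < 3656158440062976 is n = 568 (where E[X] = 16882462760369/16926659444736 ≈ 0.9973889). Hence R_6(7) > 568, i.e. R_6(7) ≥ 569.

Largest n = 568; hence R_6(7) > 568.


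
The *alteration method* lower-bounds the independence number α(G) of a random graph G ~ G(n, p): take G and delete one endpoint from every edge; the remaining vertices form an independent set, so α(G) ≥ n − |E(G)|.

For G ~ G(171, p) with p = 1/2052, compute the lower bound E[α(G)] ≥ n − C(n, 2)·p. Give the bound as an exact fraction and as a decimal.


E[|E(G)|] = C(171, 2)·p = 14535 · (1/2052) = 85/12.
E[α(G)] ≥ n − E[|E(G)|] = 171 − 85/12 = 1967/12.
Numerically: ≈ 163.9167.
(This is only a lower bound; the true E[α(G)] may be larger.)

E[α(G)] ≥ 1967/12 ≈ 163.9167.


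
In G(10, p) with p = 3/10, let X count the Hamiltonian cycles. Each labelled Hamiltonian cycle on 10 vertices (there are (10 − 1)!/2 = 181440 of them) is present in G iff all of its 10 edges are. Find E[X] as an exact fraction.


K_10 has (10 − 1)!/2 = 181440 labelled Hamiltonian cycles.
For each such Hamiltonian cycle H, let X_H = 1 if all 10 edges of H are present in G. Then P[X_H = 1] = p^{10} = (3/10)^{10} = 59049/10000000000.
Summing the indicators: E[X] = Σ_H E[X_H] = 181440 · p^{10} = 181440 · 59049/10000000000 = 33480783/31250000.
Numerically: E[X] ≈ 1.071.

E[X] = 181440 · (3/10)^{10} = 33480783/31250000 ≈ 1.071.


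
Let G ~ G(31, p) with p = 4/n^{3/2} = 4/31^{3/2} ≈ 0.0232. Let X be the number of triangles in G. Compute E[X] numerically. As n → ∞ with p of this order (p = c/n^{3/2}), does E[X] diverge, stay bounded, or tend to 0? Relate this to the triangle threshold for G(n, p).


Number of potential triangles: C(31, 3) = 4495.
Each occurs with probability p³ ≈ (0.0232)³ ≈ 1.24466e-05.
By linearity: E[X] = C(31, 3)·p³ ≈ 4495 · 1.24466e-05 ≈ 0.056.
Since α = 3/2 > 1, p = c/n^{3/2} = o(1/n) is below the triangle threshold p ~ 1/n. Asymptotically E[X] ~ (c³/6)·n^{3(1−α)} = (4³/6)·n^{-1.5} → 0, so by Markov's inequality G has no triangles w.h.p.

E[X] ≈ 0.056; in regime p = Θ(1/n^{3/2}) E[X] tends to 0 (below the triangle threshold p ~ 1/n).


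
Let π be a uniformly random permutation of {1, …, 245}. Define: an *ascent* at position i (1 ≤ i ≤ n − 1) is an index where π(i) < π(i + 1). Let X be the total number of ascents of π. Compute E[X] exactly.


Write X = Σ X_I over i = 1, …, 244, with X_I the indicator of one ascent.
There are 244 indicators.
For each fixed i, the pair (π(i), π(i+1)) is a uniformly random ordered pair of distinct values from {1, …, 245}; by symmetry P[π(i) < π(i+1)] = 1/2.
By linearity: E[X] = 244 · (1/2) = (245 − 1) · (1/2) = 122 ≈ 122.00000.

E[X] = 122 = 122.00000.


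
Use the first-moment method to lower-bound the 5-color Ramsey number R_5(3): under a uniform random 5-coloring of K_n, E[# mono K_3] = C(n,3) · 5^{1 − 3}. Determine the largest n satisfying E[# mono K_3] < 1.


We need C(n, 3) · 5^{1 − 3} < 1, i.e. C(n, 3) < 5^{3 − 1} = 25.
Check values of n near the boundary:
  n = 3: C(3, 3) = 1; 1 < 25? YES
  n = 4: C(4, 3) = 4; 4 < 25? YES
  n = 5: C(5, 3) = 10; 10 < 25? YES
  n = 6: C(6, 3) = 20; 20 < 25? YES
  n = 7: C(7, 3) = 35; 35 < 25? NO
The largest n with C(n, 3) < 25 is n = 6 (where E[X] = 4/5 ≈ 0.80000). Hence R_5(3) > 6, i.e. R_5(3) ≥ 7.

Largest n = 6; hence R_5(3) > 6.


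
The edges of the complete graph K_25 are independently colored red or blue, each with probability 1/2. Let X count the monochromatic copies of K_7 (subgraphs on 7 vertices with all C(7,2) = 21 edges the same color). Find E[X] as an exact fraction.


Let X = Σ_S X_S over the C(25, 7) = 480700 subsets S of size 7, where X_S = 1 if the K_7 on S is monochromatic.
For a fixed S, the K_7 on S has C(7, 2) = 21 edges. P[all 21 edges red] = (1/2)^21, and likewise for blue, so P[monochromatic] = 2·(1/2)^21 = 2^{1 − 21} = 1/1048576.
By linearity of expectation: E[X] = C(25, 7) · 2^{1 − 21} = 480700 · 1/1048576 = 120175/262144.
Numerically: E[X] ≈ 0.45843.

E[X] = C(25,7)·2^(1−C(7,2)) = 120175/262144 ≈ 0.45843.


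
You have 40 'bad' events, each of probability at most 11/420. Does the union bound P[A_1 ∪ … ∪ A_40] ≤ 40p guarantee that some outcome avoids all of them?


Union bound: P[∪_{i=1}^{40} A_i] ≤ Σ_i P[A_i] ≤ 40·p = 40·(11/420) = 22/21.
Numerically: 22/21 ≈ 1.0476.
Is 22/21 < 1? NO.
Since the bound 22/21 is ≥ 1, the union bound is uninformative here; it does NOT by itself certify existence.

40·p = 22/21 ≈ 1.0476; existence NOT certified by the union bound.


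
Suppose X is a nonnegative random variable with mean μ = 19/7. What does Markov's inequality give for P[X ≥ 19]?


μ = E[X] = 19/7, a = 19.
Markov: P[X ≥ 19] ≤ μ/a = (19/7)/19 = 1/7.
Numerically: ≈ 0.142857.
(Since a = 19 > μ = 2.714286, the bound 1/7 is < 1 and informative.)

P[X ≥ 19] ≤ 1/7 ≈ 0.142857.


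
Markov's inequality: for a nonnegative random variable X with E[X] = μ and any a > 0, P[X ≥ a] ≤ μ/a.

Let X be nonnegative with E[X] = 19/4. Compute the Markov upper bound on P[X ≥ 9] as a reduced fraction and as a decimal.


μ = E[X] = 19/4, a = 9.
Markov: P[X ≥ 9] ≤ μ/a = (19/4)/9 = 19/36.
Numerically: ≈ 0.52778.
(Since a = 9 > μ = 4.75000, the bound 19/36 is < 1 and informative.)

P[X ≥ 9] ≤ 19/36 ≈ 0.52778.


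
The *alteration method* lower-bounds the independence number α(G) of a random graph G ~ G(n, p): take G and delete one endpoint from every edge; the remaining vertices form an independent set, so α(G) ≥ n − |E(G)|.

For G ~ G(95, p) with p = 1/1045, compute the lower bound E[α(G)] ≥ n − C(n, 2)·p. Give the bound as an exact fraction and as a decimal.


E[|E(G)|] = C(95, 2)·p = 4465 · (1/1045) = 47/11.
E[α(G)] ≥ n − E[|E(G)|] = 95 − 47/11 = 998/11.
Numerically: ≈ 90.727.
(This is only a lower bound; the true E[α(G)] may be larger.)

E[α(G)] ≥ 998/11 ≈ 90.727.


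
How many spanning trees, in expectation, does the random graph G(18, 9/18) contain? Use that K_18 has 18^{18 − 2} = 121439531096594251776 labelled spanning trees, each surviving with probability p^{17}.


K_18 has 18^{18 − 2} = 121439531096594251776 labelled spanning trees.
For each such spanning tree H, let X_H = 1 if all 17 edges of H are present in G. Then P[X_H = 1] = p^{17} = (1/2)^{17} = 1/131072.
Summing the indicators: E[X] = Σ_H E[X_H] = 121439531096594251776 · p^{17} = 121439531096594251776 · 1/131072 = 1853020188851841/2.
Numerically: E[X] ≈ 9.265e+14.

E[X] = 121439531096594251776 · (1/2)^{17} = 1853020188851841/2 ≈ 9.265e+14.


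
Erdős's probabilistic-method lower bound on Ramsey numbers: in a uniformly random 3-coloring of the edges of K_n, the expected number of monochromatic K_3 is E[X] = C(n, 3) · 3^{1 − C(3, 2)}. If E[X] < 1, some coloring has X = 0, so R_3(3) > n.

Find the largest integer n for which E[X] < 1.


We need C(n, 3) · 3^{1 − 3} < 1, i.e. C(n, 3) < 3^{3 − 1} = 9.
Check values of n near the boundary:
  n = 3: C(3, 3) = 1; 1 < 9? YES
  n = 4: C(4, 3) = 4; 4 < 9? YES
  n = 5: C(5, 3) = 10; 10 < 9? NO
  n = 6: C(6, 3) = 20; 20 < 9? NO
  n = 7: C(7, 3) = 35; 35 < 9? NO
The largest n with C(n, 3) < 9 is n = 4 (where E[X] = 4/9 ≈ 0.444). Hence R_3(3) > 4, i.e. R_3(3) ≥ 5.

Largest n = 4; hence R_3(3) > 4.


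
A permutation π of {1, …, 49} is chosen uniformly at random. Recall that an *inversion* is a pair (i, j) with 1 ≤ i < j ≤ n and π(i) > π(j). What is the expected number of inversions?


Write X = Σ X_I over the C(49, 2) = 1176 pairs i < j, with X_I the indicator of one inversion.
There are 1176 indicators.
For each fixed pair i < j, the values π(i) and π(j) are two distinct elements of {1, …, 49} in uniformly random order; by symmetry P[π(i) > π(j)] = 1/2.
By linearity: E[X] = 1176 · (1/2) = C(49, 2) · (1/2) = 1176/2 = 588 ≈ 588.00000.

E[X] = 588 = 588.00000.


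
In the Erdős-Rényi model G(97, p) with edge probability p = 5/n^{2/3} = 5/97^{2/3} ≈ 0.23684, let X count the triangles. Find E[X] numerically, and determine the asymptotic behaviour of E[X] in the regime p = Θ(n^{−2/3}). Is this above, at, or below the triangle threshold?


Number of potential triangles: C(97, 3) = 147440.
Each occurs with probability p³ ≈ (0.23684)³ ≈ 1.32851525e-02.
By linearity: E[X] = C(97, 3)·p³ ≈ 147440 · 1.32851525e-02 ≈ 1958.762887.
Since α = 2/3 < 1, p = c/n^{2/3} ≫ 1/n is above the triangle threshold p ~ 1/n. Asymptotically E[X] ~ (c³/6)·n^{3(1−α)} = (5³/6)·n^{1} → ∞; triangles are abundant w.h.p.

E[X] ≈ 1958.762887; in regime p = Θ(1/n^{2/3}) E[X] diverges (above the triangle threshold p ~ 1/n).


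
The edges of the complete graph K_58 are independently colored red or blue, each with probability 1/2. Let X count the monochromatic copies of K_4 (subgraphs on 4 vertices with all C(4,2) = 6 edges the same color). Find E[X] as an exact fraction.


Let X = Σ_S X_S over the C(58, 4) = 424270 subsets S of size 4, where X_S = 1 if the K_4 on S is monochromatic.
For a fixed S, the K_4 on S has C(4, 2) = 6 edges. P[all 6 edges red] = (1/2)^6, and likewise for blue, so P[monochromatic] = 2·(1/2)^6 = 2^{1 − 6} = 1/32.
By linearity: E[X] = C(58, 4) · 2^{1 − 6} = 424270 · 1/32 = 212135/16.
Numerically: E[X] ≈ 13258.438.

E[X] = C(58,4)·2^(1−C(4,2)) = 212135/16 ≈ 13258.438.


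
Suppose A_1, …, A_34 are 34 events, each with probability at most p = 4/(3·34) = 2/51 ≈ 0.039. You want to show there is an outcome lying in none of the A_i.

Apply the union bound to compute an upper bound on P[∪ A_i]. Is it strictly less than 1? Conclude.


Union bound: P[∪_{i=1}^{34} A_i] ≤ Σ_i P[A_i] ≤ 34·p = 34·(2/51) = 4/3.
Numerically: 4/3 ≈ 1.333.
Is 4/3 < 1? NO.
Since the bound 4/3 is ≥ 1, the union bound is uninformative here; it does NOT by itself certify existence.

34·p = 4/3 ≈ 1.333; existence NOT certified by the union bound.


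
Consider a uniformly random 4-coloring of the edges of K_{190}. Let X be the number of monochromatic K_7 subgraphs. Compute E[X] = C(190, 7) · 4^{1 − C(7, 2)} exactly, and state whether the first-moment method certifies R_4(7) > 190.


E[X] = C(190, 7) · 4^{1 − 21} = 1585940245560 · 4^{−20} = 1585940245560/1099511627776.
As a reduced fraction: E[X] = 198242530695/137438953472 ≈ 1.442.
Is E[X] < 1? NO.
Since E[X] ≥ 1, the first-moment bound is inconclusive at n = 190; it does NOT by itself certify R_4(7) > 190.

E[X] = 198242530695/137438953472 ≈ 1.442; E[X] ≥ 1; first-moment method inconclusive here.


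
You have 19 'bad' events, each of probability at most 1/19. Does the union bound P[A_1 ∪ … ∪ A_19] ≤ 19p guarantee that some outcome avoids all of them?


Union bound: P[∪_{i=1}^{19} A_i] ≤ Σ_i P[A_i] ≤ 19·p = 19·(1/19) = 1.
Numerically: 1 ≈ 1.0000.
Is 1 < 1? NO.
Since the bound 1 is ≥ 1, the union bound is uninformative here; it does NOT by itself certify existence.

19·p = 1 ≈ 1.0000; existence NOT certified by the union bound.


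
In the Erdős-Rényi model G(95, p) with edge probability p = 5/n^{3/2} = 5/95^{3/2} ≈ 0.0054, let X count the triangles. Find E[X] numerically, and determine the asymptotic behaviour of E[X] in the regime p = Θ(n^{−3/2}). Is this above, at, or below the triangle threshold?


Number of potential triangles: C(95, 3) = 138415.
Each occurs with probability p³ ≈ (0.0054)³ ≈ 1.574540e-07.
By linearity: E[X] = C(95, 3)·p³ ≈ 138415 · 1.574540e-07 ≈ 0.0218.
Since α = 3/2 > 1, p = c/n^{3/2} = o(1/n) is below the triangle threshold p ~ 1/n. Asymptotically E[X] ~ (c³/6)·n^{3(1−α)} = (5³/6)·n^{-1.5} → 0, so by Markov's inequality G has no triangles w.h.p.

E[X] ≈ 0.0218; in regime p = Θ(1/n^{3/2}) E[X] tends to 0 (below the triangle threshold p ~ 1/n).


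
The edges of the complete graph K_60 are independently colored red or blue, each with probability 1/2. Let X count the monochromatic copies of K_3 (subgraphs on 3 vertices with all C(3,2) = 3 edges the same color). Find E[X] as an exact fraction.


Let X = Σ_S X_S over the C(60, 3) = 34220 subsets S of size 3, where X_S = 1 if the K_3 on S is monochromatic.
For a fixed S, the K_3 on S has C(3, 2) = 3 edges. P[all 3 edges red] = (1/2)^3, and likewise for blue, so P[monochromatic] = 2·(1/2)^3 = 2^{1 − 3} = 1/4.
By linearity: E[X] = C(60, 3) · 2^{1 − 3} = 34220 · 1/4 = 8555.
Numerically: E[X] ≈ 8555.000000.

E[X] = C(60,3)·2^(1−C(3,2)) = 8555 ≈ 8555.000000.


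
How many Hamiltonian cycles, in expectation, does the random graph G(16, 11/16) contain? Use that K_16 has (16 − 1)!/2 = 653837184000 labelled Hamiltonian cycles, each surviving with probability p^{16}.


K_16 has (16 − 1)!/2 = 653837184000 labelled Hamiltonian cycles.
For each such Hamiltonian cycle H, let X_H = 1 if all 16 edges of H are present in G. Then P[X_H = 1] = p^{16} = (11/16)^{16} = 45949729863572161/18446744073709551616.
By linearity of expectation: E[X] = Σ_H E[X_H] = 653837184000 · p^{16} = 653837184000 · 45949729863572161/18446744073709551616 = 29339494120662818290072875/18014398509481984.
Numerically: E[X] ≈ 1.6287e+09.

E[X] = 653837184000 · (11/16)^{16} = 29339494120662818290072875/18014398509481984 ≈ 1.6287e+09.


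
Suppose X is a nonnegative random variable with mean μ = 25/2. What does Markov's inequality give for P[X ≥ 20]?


μ = E[X] = 25/2, a = 20.
Markov: P[X ≥ 20] ≤ μ/a = (25/2)/20 = 5/8.
Numerically: ≈ 0.625.
(Since a = 20 > μ = 12.500, the bound 5/8 is < 1 and informative.)

P[X ≥ 20] ≤ 5/8 ≈ 0.625.


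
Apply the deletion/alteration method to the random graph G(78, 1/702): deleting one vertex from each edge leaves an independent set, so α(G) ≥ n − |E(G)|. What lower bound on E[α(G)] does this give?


E[|E(G)|] = C(78, 2)·p = 3003 · (1/702) = 77/18.
E[α(G)] ≥ n − E[|E(G)|] = 78 − 77/18 = 1327/18.
Numerically: ≈ 73.722222.
(This is only a lower bound; the true E[α(G)] may be larger.)

E[α(G)] ≥ 1327/18 ≈ 73.722222.


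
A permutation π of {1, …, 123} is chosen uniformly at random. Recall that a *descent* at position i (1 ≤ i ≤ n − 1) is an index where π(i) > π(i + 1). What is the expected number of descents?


Write X = Σ X_I over i = 1, …, 122, with X_I the indicator of one descent.
There are 122 indicators.
For each fixed i, the pair (π(i), π(i+1)) is a uniformly random ordered pair of distinct values from {1, …, 123}; by symmetry P[π(i) > π(i+1)] = 1/2.
By linearity: E[X] = 122 · (1/2) = (123 − 1) · (1/2) = 61 ≈ 61.0000.

E[X] = 61 = 61.0000.


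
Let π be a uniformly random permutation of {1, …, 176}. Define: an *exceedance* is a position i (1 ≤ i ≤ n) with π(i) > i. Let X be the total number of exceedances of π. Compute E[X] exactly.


Write X = Σ_{i=1}^{176} X_i, where X_i = 1_{π(i) > i}.
For each fixed i, π(i) is uniform over {1, …, 176} (marginal of a uniform permutation), so P[π(i) > i] = (n − i)/n. Summing: Σ_{i=1}^{176} (n − i)/n = (0 + 1 + … + 175)/176 = 176(176 − 1)/(2·176) = (176 − 1)/2.
Hence E[X] = Σ_{i=1}^{176} (176 − i)/176 = 175/2 ≈ 87.500.

E[X] = 175/2 = 87.500.


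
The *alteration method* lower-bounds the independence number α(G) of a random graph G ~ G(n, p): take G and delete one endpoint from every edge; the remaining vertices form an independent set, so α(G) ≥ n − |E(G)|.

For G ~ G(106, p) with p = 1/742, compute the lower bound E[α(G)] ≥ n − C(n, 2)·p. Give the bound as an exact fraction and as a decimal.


E[|E(G)|] = C(106, 2)·p = 5565 · (1/742) = 15/2.
E[α(G)] ≥ n − E[|E(G)|] = 106 − 15/2 = 197/2.
Numerically: ≈ 98.50000.
(This is only a lower bound; the true E[α(G)] may be larger.)

E[α(G)] ≥ 197/2 ≈ 98.50000.


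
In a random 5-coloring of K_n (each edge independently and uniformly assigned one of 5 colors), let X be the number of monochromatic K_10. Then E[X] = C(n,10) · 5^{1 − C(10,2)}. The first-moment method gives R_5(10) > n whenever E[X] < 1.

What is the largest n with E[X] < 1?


We need C(n, 10) · 5^{1 − 45} < 1, i.e. C(n, 10) < 5^{45 − 1} = 5684341886080801486968994140625.
Check values of n near the boundary:
  n = 5386: C(5386, 10) = 5613966214234562222231428510561; 5613966214234562222231428510561 < 5684341886080801486968994140625? YES
  n = 5387: C(5387, 10) = 5624406917627224603154306376491; 5624406917627224603154306376491 < 5684341886080801486968994140625? YES
  n = 5388: C(5388, 10) = 5634865093375880654852250419586; 5634865093375880654852250419586 < 5684341886080801486968994140625? YES
  n = 5389: C(5389, 10) = 5645340767466558997768874792926; 5645340767466558997768874792926 < 5684341886080801486968994140625? YES
  n = 5390: C(5390, 10) = 5655833965919099070255434039753; 5655833965919099070255434039753 < 5684341886080801486968994140625? YES
  n = 5391: C(5391, 10) = 5666344714787188828795213697883; 5666344714787188828795213697883 < 5684341886080801486968994140625? YES
  n = 5392: C(5392, 10) = 5676873040158402483252283957448; 5676873040158402483252283957448 < 5684341886080801486968994140625? YES
  n = 5393: C(5393, 10) = 5687418968154238267170642278008; 5687418968154238267170642278008 < 5684341886080801486968994140625? NO
The largest n with C(n, 10) < 5684341886080801486968994140625 is n = 5392 (where E[X] = 5676873040158402483252283957448/5684341886080801486968994140625 ≈ 0.9986861). Hence R_5(10) > 5392, i.e. R_5(10) ≥ 5393.

Largest n = 5392; hence R_5(10) > 5392.


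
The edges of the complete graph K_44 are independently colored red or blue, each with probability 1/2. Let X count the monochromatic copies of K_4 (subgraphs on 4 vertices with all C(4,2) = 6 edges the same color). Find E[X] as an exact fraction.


Let X = Σ_S X_S over the C(44, 4) = 135751 subsets S of size 4, where X_S = 1 if the K_4 on S is monochromatic.
For a fixed S, the K_4 on S has C(4, 2) = 6 edges. P[all 6 edges red] = (1/2)^6, and likewise for blue, so P[monochromatic] = 2·(1/2)^6 = 2^{1 − 6} = 1/32.
By linearity of expectation: E[X] = C(44, 4) · 2^{1 − 6} = 135751 · 1/32 = 135751/32.
Numerically: E[X] ≈ 4242.218750.

E[X] = C(44,4)·2^(1−C(4,2)) = 135751/32 ≈ 4242.218750.


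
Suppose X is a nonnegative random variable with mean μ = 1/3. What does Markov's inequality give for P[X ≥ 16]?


μ = E[X] = 1/3, a = 16.
Markov: P[X ≥ 16] ≤ μ/a = (1/3)/16 = 1/48.
Numerically: ≈ 0.02083.
(Since a = 16 > μ = 0.33333, the bound 1/48 is < 1 and informative.)

P[X ≥ 16] ≤ 1/48 ≈ 0.02083.


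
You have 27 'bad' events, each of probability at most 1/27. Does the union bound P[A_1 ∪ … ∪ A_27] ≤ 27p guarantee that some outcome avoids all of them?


Union bound: P[∪_{i=1}^{27} A_i] ≤ Σ_i P[A_i] ≤ 27·p = 27·(1/27) = 1.
Numerically: 1 ≈ 1.0000000.
Is 1 < 1? NO.
Since the bound 1 is ≥ 1, the union bound is uninformative here; it does NOT by itself certify existence.

27·p = 1 ≈ 1.0000000; existence NOT certified by the union bound.


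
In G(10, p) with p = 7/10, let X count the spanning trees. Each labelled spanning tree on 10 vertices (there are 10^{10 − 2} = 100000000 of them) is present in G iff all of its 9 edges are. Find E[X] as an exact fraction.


K_10 has 10^{10 − 2} = 100000000 labelled spanning trees.
For each such spanning tree H, let X_H = 1 if all 9 edges of H are present in G. Then P[X_H = 1] = p^{9} = (7/10)^{9} = 40353607/1000000000.
By linearity: E[X] = Σ_H E[X_H] = 100000000 · p^{9} = 100000000 · 40353607/1000000000 = 40353607/10.
Numerically: E[X] ≈ 4.0354e+06.

E[X] = 100000000 · (7/10)^{9} = 40353607/10 ≈ 4.0354e+06.


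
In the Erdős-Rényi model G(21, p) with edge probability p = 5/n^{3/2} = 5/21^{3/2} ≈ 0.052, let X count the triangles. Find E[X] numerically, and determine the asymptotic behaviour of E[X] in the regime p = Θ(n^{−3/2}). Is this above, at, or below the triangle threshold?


Number of potential triangles: C(21, 3) = 1330.
Each occurs with probability p³ ≈ (0.052)³ ≈ 1.40257e-04.
By linearity: E[X] = C(21, 3)·p³ ≈ 1330 · 1.40257e-04 ≈ 0.187.
Since α = 3/2 > 1, p = c/n^{3/2} = o(1/n) is below the triangle threshold p ~ 1/n. Asymptotically E[X] ~ (c³/6)·n^{3(1−α)} = (5³/6)·n^{-1.5} → 0, so by Markov's inequality G has no triangles w.h.p.

E[X] ≈ 0.187; in regime p = Θ(1/n^{3/2}) E[X] tends to 0 (below the triangle threshold p ~ 1/n).


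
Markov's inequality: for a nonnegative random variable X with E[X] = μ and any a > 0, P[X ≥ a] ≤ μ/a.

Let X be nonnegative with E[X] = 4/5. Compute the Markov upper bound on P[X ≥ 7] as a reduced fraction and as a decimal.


μ = E[X] = 4/5, a = 7.
Markov: P[X ≥ 7] ≤ μ/a = (4/5)/7 = 4/35.
Numerically: ≈ 0.1143.
(Since a = 7 > μ = 0.8000, the bound 4/35 is < 1 and informative.)

P[X ≥ 7] ≤ 4/35 ≈ 0.1143.


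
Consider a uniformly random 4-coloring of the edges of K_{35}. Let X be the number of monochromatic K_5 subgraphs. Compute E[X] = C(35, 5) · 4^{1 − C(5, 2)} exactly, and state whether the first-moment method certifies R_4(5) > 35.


E[X] = C(35, 5) · 4^{1 − 10} = 324632 · 4^{−9} = 324632/262144.
As a reduced fraction: E[X] = 40579/32768 ≈ 1.2383728.
Is E[X] < 1? NO.
Since E[X] ≥ 1, the first-moment bound is inconclusive at n = 35; it does NOT by itself certify R_4(5) > 35.

E[X] = 40579/32768 ≈ 1.2383728; E[X] ≥ 1; first-moment method inconclusive here.


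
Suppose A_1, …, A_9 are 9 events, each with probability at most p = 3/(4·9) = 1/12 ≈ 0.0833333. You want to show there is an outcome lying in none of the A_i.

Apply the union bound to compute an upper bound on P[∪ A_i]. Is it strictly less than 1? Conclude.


Union bound: P[∪_{i=1}^{9} A_i] ≤ Σ_i P[A_i] ≤ 9·p = 9·(1/12) = 3/4.
Numerically: 3/4 ≈ 0.7500000.
Is 3/4 < 1? YES.
Since P[∪ A_i] ≤ 3/4 < 1, the complement has P[∩ A_i^c] ≥ 1 − 3/4 = 1/4 > 0, so some outcome avoids every A_i.

9·p = 3/4 ≈ 0.7500000; existence CERTIFIED by the union bound.


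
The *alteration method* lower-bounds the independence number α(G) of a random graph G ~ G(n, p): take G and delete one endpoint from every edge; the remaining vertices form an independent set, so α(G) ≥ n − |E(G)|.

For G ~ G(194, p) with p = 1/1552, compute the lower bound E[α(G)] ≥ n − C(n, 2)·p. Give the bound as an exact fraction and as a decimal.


E[|E(G)|] = C(194, 2)·p = 18721 · (1/1552) = 193/16.
E[α(G)] ≥ n − E[|E(G)|] = 194 − 193/16 = 2911/16.
Numerically: ≈ 181.937500.
(This is only a lower bound; the true E[α(G)] may be larger.)

E[α(G)] ≥ 2911/16 ≈ 181.937500.


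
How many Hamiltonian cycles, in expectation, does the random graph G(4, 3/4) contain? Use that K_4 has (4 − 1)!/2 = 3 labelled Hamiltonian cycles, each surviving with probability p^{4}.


K_4 has (4 − 1)!/2 = 3 labelled Hamiltonian cycles.
For each such Hamiltonian cycle H, let X_H = 1 if all 4 edges of H are present in G. Then P[X_H = 1] = p^{4} = (3/4)^{4} = 81/256.
Summing the indicators: E[X] = Σ_H E[X_H] = 3 · p^{4} = 3 · 81/256 = 243/256.
Numerically: E[X] ≈ 0.9492.

E[X] = 3 · (3/4)^{4} = 243/256 ≈ 0.9492.


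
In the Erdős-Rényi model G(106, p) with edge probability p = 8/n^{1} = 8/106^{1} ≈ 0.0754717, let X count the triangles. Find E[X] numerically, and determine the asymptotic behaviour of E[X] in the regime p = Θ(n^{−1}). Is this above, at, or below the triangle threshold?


Number of potential triangles: C(106, 3) = 192920.
Each occurs with probability p³ ≈ (0.0754717)³ ≈ 4.29885073e-04.
By linearity: E[X] = C(106, 3)·p³ ≈ 192920 · 4.29885073e-04 ≈ 82.933428.
Here α = 1, so p = 8/n is exactly at the triangle threshold p ~ 1/n. Asymptotically E[X] → c³/6 = 8³/6 = 256/3 ≈ 85.333333, a bounded constant. In this regime the triangle count is asymptotically Poisson(c³/6).

E[X] ≈ 82.933428; in regime p = Θ(1/n^{1}) E[X] stays bounded (at the triangle threshold p ~ 1/n).


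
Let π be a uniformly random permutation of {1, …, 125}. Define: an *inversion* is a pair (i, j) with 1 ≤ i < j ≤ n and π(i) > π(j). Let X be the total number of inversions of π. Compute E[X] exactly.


Write X = Σ X_I over the C(125, 2) = 7750 pairs i < j, with X_I the indicator of one inversion.
There are 7750 indicators.
For each fixed pair i < j, the values π(i) and π(j) are two distinct elements of {1, …, 125} in uniformly random order; by symmetry P[π(i) > π(j)] = 1/2.
By linearity: E[X] = 7750 · (1/2) = C(125, 2) · (1/2) = 7750/2 = 3875 ≈ 3875.00000.

E[X] = 3875 = 3875.00000.


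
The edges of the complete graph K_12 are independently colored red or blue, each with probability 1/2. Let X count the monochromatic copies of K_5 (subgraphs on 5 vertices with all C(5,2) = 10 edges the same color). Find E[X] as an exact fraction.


Let X = Σ_S X_S over the C(12, 5) = 792 subsets S of size 5, where X_S = 1 if the K_5 on S is monochromatic.
For a fixed S, the K_5 on S has C(5, 2) = 10 edges. P[all 10 edges red] = (1/2)^10, and likewise for blue, so P[monochromatic] = 2·(1/2)^10 = 2^{1 − 10} = 1/512.
By linearity: E[X] = C(12, 5) · 2^{1 − 10} = 792 · 1/512 = 99/64.
Numerically: E[X] ≈ 1.546875.

E[X] = C(12,5)·2^(1−C(5,2)) = 99/64 ≈ 1.546875.


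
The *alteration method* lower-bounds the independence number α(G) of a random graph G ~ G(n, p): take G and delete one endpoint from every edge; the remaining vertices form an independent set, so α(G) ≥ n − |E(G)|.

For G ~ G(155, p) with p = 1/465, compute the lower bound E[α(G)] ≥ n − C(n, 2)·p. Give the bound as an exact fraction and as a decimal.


E[|E(G)|] = C(155, 2)·p = 11935 · (1/465) = 77/3.
E[α(G)] ≥ n − E[|E(G)|] = 155 − 77/3 = 388/3.
Numerically: ≈ 129.333.
(This is only a lower bound; the true E[α(G)] may be larger.)

E[α(G)] ≥ 388/3 ≈ 129.333.


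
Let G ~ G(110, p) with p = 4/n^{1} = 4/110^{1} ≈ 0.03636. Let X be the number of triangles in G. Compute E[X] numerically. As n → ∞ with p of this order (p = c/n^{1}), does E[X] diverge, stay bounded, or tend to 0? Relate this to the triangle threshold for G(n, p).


Number of potential triangles: C(110, 3) = 215820.
Each occurs with probability p³ ≈ (0.03636)³ ≈ 4.808415e-05.
By linearity: E[X] = C(110, 3)·p³ ≈ 215820 · 4.808415e-05 ≈ 10.3775.
Here α = 1, so p = 4/n is exactly at the triangle threshold p ~ 1/n. Asymptotically E[X] → c³/6 = 4³/6 = 32/3 ≈ 10.6667, a bounded constant. In this regime the triangle count is asymptotically Poisson(c³/6).

E[X] ≈ 10.3775; in regime p = Θ(1/n^{1}) E[X] stays bounded (at the triangle threshold p ~ 1/n).


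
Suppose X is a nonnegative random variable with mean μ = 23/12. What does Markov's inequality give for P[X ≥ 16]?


μ = E[X] = 23/12, a = 16.
Markov: P[X ≥ 16] ≤ μ/a = (23/12)/16 = 23/192.
Numerically: ≈ 0.11979.
(Since a = 16 > μ = 1.91667, the bound 23/192 is < 1 and informative.)

P[X ≥ 16] ≤ 23/192 ≈ 0.11979.


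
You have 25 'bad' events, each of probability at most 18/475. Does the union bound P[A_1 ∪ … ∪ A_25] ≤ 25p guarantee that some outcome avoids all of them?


Union bound: P[∪_{i=1}^{25} A_i] ≤ Σ_i P[A_i] ≤ 25·p = 25·(18/475) = 18/19.
Numerically: 18/19 ≈ 0.9474.
Is 18/19 < 1? YES.
Since P[∪ A_i] ≤ 18/19 < 1, the complement has P[∩ A_i^c] ≥ 1 − 18/19 = 1/19 > 0, so some outcome avoids every A_i.

25·p = 18/19 ≈ 0.9474; existence CERTIFIED by the union bound.


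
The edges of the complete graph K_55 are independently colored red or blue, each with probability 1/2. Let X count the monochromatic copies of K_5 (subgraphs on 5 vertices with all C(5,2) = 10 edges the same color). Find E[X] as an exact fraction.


Let X = Σ_S X_S over the C(55, 5) = 3478761 subsets S of size 5, where X_S = 1 if the K_5 on S is monochromatic.
For a fixed S, the K_5 on S has C(5, 2) = 10 edges. P[all 10 edges red] = (1/2)^10, and likewise for blue, so P[monochromatic] = 2·(1/2)^10 = 2^{1 − 10} = 1/512.
By linearity: E[X] = C(55, 5) · 2^{1 − 10} = 3478761 · 1/512 = 3478761/512.
Numerically: E[X] ≈ 6794.455078.

E[X] = C(55,5)·2^(1−C(5,2)) = 3478761/512 ≈ 6794.455078.


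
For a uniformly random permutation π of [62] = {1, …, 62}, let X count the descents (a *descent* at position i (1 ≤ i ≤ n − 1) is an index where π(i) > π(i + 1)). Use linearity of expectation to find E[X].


Write X = Σ X_I over i = 1, …, 61, with X_I the indicator of one descent.
There are 61 indicators.
For each fixed i, the pair (π(i), π(i+1)) is a uniformly random ordered pair of distinct values from {1, …, 62}; by symmetry P[π(i) > π(i+1)] = 1/2.
By linearity: E[X] = 61 · (1/2) = (62 − 1) · (1/2) = 61/2 ≈ 30.5000.

E[X] = 61/2 = 30.5000.


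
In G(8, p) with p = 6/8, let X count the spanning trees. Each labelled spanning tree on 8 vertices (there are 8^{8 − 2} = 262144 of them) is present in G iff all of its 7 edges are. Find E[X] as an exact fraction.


K_8 has 8^{8 − 2} = 262144 labelled spanning trees.
For each such spanning tree H, let X_H = 1 if all 7 edges of H are present in G. Then P[X_H = 1] = p^{7} = (3/4)^{7} = 2187/16384.
Summing the indicators: E[X] = Σ_H E[X_H] = 262144 · p^{7} = 262144 · 2187/16384 = 34992.
Numerically: E[X] ≈ 3.5e+04.

E[X] = 262144 · (3/4)^{7} = 34992 ≈ 3.5e+04.


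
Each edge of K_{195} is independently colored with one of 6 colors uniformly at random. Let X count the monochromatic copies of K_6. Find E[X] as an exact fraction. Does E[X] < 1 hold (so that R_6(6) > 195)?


E[X] = C(195, 6) · 6^{1 − 15} = 70656049360 · 6^{−14} = 70656049360/78364164096.
As a reduced fraction: E[X] = 4416003085/4897760256 ≈ 0.9016372.
Is E[X] < 1? YES.
Since E[X] < 1, there exists a 6-coloring of K_{195} with no monochromatic K_6; hence R_6(6) > 195.

E[X] = 4416003085/4897760256 ≈ 0.9016372; E[X] < 1, so R_6(6) > 195.


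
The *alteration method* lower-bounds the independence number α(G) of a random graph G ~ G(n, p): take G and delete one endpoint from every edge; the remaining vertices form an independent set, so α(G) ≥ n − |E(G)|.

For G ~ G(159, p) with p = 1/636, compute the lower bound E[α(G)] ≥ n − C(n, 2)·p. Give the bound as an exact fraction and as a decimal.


E[|E(G)|] = C(159, 2)·p = 12561 · (1/636) = 79/4.
E[α(G)] ≥ n − E[|E(G)|] = 159 − 79/4 = 557/4.
Numerically: ≈ 139.25000.
(This is only a lower bound; the true E[α(G)] may be larger.)

E[α(G)] ≥ 557/4 ≈ 139.25000.


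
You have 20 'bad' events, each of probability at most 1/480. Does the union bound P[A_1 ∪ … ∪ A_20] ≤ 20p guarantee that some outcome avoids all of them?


Union bound: P[∪_{i=1}^{20} A_i] ≤ Σ_i P[A_i] ≤ 20·p = 20·(1/480) = 1/24.
Numerically: 1/24 ≈ 0.041667.
Is 1/24 < 1? YES.
Since P[∪ A_i] ≤ 1/24 < 1, the complement has P[∩ A_i^c] ≥ 1 − 1/24 = 23/24 > 0, so some outcome avoids every A_i.

20·p = 1/24 ≈ 0.041667; existence CERTIFIED by the union bound.


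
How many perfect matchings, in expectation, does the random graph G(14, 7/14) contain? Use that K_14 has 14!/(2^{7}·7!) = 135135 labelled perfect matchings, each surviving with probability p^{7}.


K_14 has 14!/(2^{7}·7!) = 135135 labelled perfect matchings.
For each such perfect matching H, let X_H = 1 if all 7 edges of H are present in G. Then P[X_H = 1] = p^{7} = (1/2)^{7} = 1/128.
By linearity: E[X] = Σ_H E[X_H] = 135135 · p^{7} = 135135 · 1/128 = 135135/128.
Numerically: E[X] ≈ 1056.

E[X] = 135135 · (1/2)^{7} = 135135/128 ≈ 1056.


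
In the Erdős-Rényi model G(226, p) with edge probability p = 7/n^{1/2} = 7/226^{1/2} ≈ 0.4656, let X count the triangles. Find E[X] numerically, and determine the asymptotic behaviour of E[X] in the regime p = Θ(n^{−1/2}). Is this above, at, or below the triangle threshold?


Number of potential triangles: C(226, 3) = 1898400.
Each occurs with probability p³ ≈ (0.4656)³ ≈ 1.009558e-01.
By linearity: E[X] = C(226, 3)·p³ ≈ 1898400 · 1.009558e-01 ≈ 191654.5731.
Since α = 1/2 < 1, p = c/n^{1/2} ≫ 1/n is above the triangle threshold p ~ 1/n. Asymptotically E[X] ~ (c³/6)·n^{3(1−α)} = (7³/6)·n^{1.5} → ∞; triangles are abundant w.h.p.

E[X] ≈ 191654.5731; in regime p = Θ(1/n^{1/2}) E[X] diverges (above the triangle threshold p ~ 1/n).


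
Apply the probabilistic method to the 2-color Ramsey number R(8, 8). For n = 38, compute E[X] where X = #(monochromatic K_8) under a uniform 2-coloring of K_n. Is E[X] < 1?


E[X] = C(38, 8) · 2^{1 − 28} = 48903492 · 2^{−27} = 48903492/134217728.
As a reduced fraction: E[X] = 12225873/33554432 ≈ 0.364359.
Is E[X] < 1? YES.
Since E[X] < 1, there exists a 2-coloring of K_{38} with no monochromatic K_8; hence R(8, 8) > 38.

E[X] = 12225873/33554432 ≈ 0.364359; E[X] < 1, so R(8, 8) > 38.


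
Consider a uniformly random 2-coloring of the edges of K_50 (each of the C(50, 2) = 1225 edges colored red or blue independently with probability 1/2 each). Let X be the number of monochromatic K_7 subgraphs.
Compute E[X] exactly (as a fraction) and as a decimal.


Let X = Σ_S X_S over the C(50, 7) = 99884400 subsets S of size 7, where X_S = 1 if the K_7 on S is monochromatic.
For a fixed S, the K_7 on S has C(7, 2) = 21 edges. P[all 21 edges red] = (1/2)^21, and likewise for blue, so P[monochromatic] = 2·(1/2)^21 = 2^{1 − 21} = 1/1048576.
Summing: E[X] = C(50, 7) · 2^{1 − 21} = 99884400 · 1/1048576 = 6242775/65536.
Numerically: E[X] ≈ 95.2572.

E[X] = C(50,7)·2^(1−C(7,2)) = 6242775/65536 ≈ 95.2572.


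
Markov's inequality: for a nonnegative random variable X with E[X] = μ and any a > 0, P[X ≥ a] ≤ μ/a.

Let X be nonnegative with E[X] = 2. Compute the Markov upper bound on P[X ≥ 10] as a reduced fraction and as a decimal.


μ = E[X] = 2, a = 10.
Markov: P[X ≥ 10] ≤ μ/a = (2)/10 = 1/5.
Numerically: ≈ 0.200000.
(Since a = 10 > μ = 2.000000, the bound 1/5 is < 1 and informative.)

P[X ≥ 10] ≤ 1/5 ≈ 0.200000.


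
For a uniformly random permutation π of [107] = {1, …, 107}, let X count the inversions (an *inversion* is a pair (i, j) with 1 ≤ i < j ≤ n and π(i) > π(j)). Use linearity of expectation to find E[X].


Write X = Σ X_I over the C(107, 2) = 5671 pairs i < j, with X_I the indicator of one inversion.
There are 5671 indicators.
For each fixed pair i < j, the values π(i) and π(j) are two distinct elements of {1, …, 107} in uniformly random order; by symmetry P[π(i) > π(j)] = 1/2.
By linearity: E[X] = 5671 · (1/2) = C(107, 2) · (1/2) = 5671/2 = 5671/2 ≈ 2835.500000.

E[X] = 5671/2 = 2835.500000.


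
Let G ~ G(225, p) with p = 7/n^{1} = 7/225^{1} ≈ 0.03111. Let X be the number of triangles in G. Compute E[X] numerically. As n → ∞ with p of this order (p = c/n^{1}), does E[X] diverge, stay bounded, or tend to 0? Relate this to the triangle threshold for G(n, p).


Number of potential triangles: C(225, 3) = 1873200.
Each occurs with probability p³ ≈ (0.03111)³ ≈ 3.011248e-05.
By linearity: E[X] = C(225, 3)·p³ ≈ 1873200 · 3.011248e-05 ≈ 56.4067.
Here α = 1, so p = 7/n is exactly at the triangle threshold p ~ 1/n. Asymptotically E[X] → c³/6 = 7³/6 = 343/6 ≈ 57.1667, a bounded constant. In this regime the triangle count is asymptotically Poisson(c³/6).

E[X] ≈ 56.4067; in regime p = Θ(1/n^{1}) E[X] stays bounded (at the triangle threshold p ~ 1/n).


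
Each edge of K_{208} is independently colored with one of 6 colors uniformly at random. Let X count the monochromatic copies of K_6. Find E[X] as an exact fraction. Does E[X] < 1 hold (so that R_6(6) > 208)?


E[X] = C(208, 6) · 6^{1 − 15} = 104579959848 · 6^{−14} = 104579959848/78364164096.
As a reduced fraction: E[X] = 4357498327/3265173504 ≈ 1.3345381.
Is E[X] < 1? NO.
Since E[X] ≥ 1, the first-moment bound is inconclusive at n = 208; it does NOT by itself certify R_6(6) > 208.

E[X] = 4357498327/3265173504 ≈ 1.3345381; E[X] ≥ 1; first-moment method inconclusive here.


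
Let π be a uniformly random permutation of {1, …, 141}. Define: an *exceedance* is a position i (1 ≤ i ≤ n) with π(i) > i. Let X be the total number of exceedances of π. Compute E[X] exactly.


Write X = Σ_{i=1}^{141} X_i, where X_i = 1_{π(i) > i}.
For each fixed i, π(i) is uniform over {1, …, 141} (marginal of a uniform permutation), so P[π(i) > i] = (n − i)/n. Summing: Σ_{i=1}^{141} (n − i)/n = (0 + 1 + … + 140)/141 = 141(141 − 1)/(2·141) = (141 − 1)/2.
Hence E[X] = Σ_{i=1}^{141} (141 − i)/141 = 70 ≈ 70.0000.

E[X] = 70 = 70.0000.


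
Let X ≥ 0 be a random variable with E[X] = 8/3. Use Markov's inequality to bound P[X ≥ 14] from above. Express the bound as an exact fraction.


μ = E[X] = 8/3, a = 14.
Markov: P[X ≥ 14] ≤ μ/a = (8/3)/14 = 4/21.
Numerically: ≈ 0.190.
(Since a = 14 > μ = 2.667, the bound 4/21 is < 1 and informative.)

P[X ≥ 14] ≤ 4/21 ≈ 0.190.


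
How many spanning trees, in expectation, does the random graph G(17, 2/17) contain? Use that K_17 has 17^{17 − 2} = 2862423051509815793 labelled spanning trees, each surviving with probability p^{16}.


K_17 has 17^{17 − 2} = 2862423051509815793 labelled spanning trees.
For each such spanning tree H, let X_H = 1 if all 16 edges of H are present in G. Then P[X_H = 1] = p^{16} = (2/17)^{16} = 65536/48661191875666868481.
Summing the indicators: E[X] = Σ_H E[X_H] = 2862423051509815793 · p^{16} = 2862423051509815793 · 65536/48661191875666868481 = 65536/17.
Numerically: E[X] ≈ 3855.

E[X] = 2862423051509815793 · (2/17)^{16} = 65536/17 ≈ 3855.


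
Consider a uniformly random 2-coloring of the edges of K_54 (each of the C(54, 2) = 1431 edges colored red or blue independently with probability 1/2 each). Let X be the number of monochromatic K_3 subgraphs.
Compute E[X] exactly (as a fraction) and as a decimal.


Let X = Σ_S X_S over the C(54, 3) = 24804 subsets S of size 3, where X_S = 1 if the K_3 on S is monochromatic.
For a fixed S, the K_3 on S has C(3, 2) = 3 edges. P[all 3 edges red] = (1/2)^3, and likewise for blue, so P[monochromatic] = 2·(1/2)^3 = 2^{1 − 3} = 1/4.
Summing: E[X] = C(54, 3) · 2^{1 − 3} = 24804 · 1/4 = 6201.
Numerically: E[X] ≈ 6201.0000.

E[X] = C(54,3)·2^(1−C(3,2)) = 6201 ≈ 6201.0000.
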